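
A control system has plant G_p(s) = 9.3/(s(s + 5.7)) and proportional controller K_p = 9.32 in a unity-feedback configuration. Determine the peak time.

T_p = 0.354 s

The closed-loop denominator s² + 5.7s + 86.68 gives ω_n = √86.68 = 9.31 and ζ = 5.7/(2ω_n) = 0.3061.
Damped frequency ω_d = ω_n√(1−ζ²) = 8.863 rad/s, so peak time T_p = π/ω_d = 0.354 s.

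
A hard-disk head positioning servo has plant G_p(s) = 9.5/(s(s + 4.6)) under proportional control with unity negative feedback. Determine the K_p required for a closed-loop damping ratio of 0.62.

K_p = 1.45

Closed-loop characteristic equation: s² + 4.6s + K_p·9.5 = 0.
So ω_n = √(9.5K_p) and 2ζω_n = 4.6, giving ζ = 4.6/(2√(9.5K_p)).
Setting ζ = 0.62: √(9.5K_p) = 4.6/(2·0.62) = 3.71, so K_p = 13.76/9.5 = 1.45.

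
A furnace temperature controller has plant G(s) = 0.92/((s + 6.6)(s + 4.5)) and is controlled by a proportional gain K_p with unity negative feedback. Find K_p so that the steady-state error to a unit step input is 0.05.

Steady-state error for a unit step on this type-0 loop is 1/(1 + K_p·G(0)).
G(0) = 0.03098. Require 1/(1 + K_p·0.03098) = 0.05, so 1 + 0.03098·K_p = 20.
K_p = (20 − 1)/0.03098 = 613.

K_p = 613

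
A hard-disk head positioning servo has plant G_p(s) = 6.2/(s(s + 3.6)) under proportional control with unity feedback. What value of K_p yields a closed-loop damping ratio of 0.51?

Closed-loop characteristic equation: s² + 3.6s + K_p·6.2 = 0.
So ω_n = √(6.2K_p) and 2ζω_n = 3.6, giving ζ = 3.6/(2√(6.2K_p)).
Setting ζ = 0.51: √(6.2K_p) = 3.6/(2·0.51) = 3.529, so K_p = 12.46/6.2 = 2.01.

K_p = 2.01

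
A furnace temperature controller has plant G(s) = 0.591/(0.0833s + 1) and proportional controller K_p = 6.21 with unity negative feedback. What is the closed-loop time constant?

τ = 0.0178 s

Closed loop: T(s) = K_p·G/(1+K_p·G) = 3.67/(0.0833s + 1 + 3.67), with pole at s = −(1 + 3.67)/0.0833 = −56.06.
Closed-loop time constant τ = 1/56.06 = 0.0178 s.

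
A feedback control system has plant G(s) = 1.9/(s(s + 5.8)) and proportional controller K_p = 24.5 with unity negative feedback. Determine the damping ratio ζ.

The closed-loop denominator is s(s+5.8) + 24.5·1.9 = s² + 5.8s + 46.55.
So ω_n² = 46.55 ⇒ ω_n = 6.823 rad/s, and ζ = 5.8/(2ω_n) = 0.425.

ζ = 0.425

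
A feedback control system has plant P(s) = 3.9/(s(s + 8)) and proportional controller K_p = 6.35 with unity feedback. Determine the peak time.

T_p = 1.06 s

Closed-loop characteristic equation: s² + 8s + 24.76 = 0, so ω_n = 4.976 rad/s and ζ = 8/(2·4.976) = 0.8038.
Damped frequency ω_d = ω_n√(1−ζ²) = 2.961 rad/s, so peak time T_p = π/ω_d = 1.06 s.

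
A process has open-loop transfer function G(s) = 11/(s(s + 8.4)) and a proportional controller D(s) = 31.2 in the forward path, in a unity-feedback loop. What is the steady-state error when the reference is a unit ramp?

0.0245

The loop has one pole at the origin (type 1). Velocity error constant K_v = lim_{s→0} s·D(s)G(s) = 31.2·11/8.4 = 40.86.
Steady-state error to a unit ramp: e_ss = 1/K_v = 0.0245.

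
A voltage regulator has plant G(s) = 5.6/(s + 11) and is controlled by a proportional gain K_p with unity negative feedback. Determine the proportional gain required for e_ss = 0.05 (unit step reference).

K_p = 37.3

Steady-state error for a unit step on this type-0 loop is 1/(1 + K_p·G(0)).
G(0) = 0.5091. Require 1/(1 + K_p·0.5091) = 0.05, so 1 + 0.5091·K_p = 20.
K_p = (20 − 1)/0.5091 = 37.3.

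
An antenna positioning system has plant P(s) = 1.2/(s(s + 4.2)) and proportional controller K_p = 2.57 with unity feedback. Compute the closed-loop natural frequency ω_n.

ω_n = 1.76 rad/s

With unity feedback the closed-loop characteristic equation is s² + 4.2s + 2.57·1.2 = s² + 4.2s + 3.084 = 0.
Matching s² + 2ζω_n s + ω_n²: ω_n = √3.084 = 1.756 rad/s and 2ζω_n = 4.2, so ζ = 4.2/(2·1.756) = 1.2.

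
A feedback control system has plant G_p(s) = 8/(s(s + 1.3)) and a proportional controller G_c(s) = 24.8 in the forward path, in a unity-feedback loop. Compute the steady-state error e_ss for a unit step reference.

0

The open loop G_c(s)G_p(s) has a pole at the origin (type 1), so the static position error constant is infinite and e_ss = 1/(1+∞) = 0.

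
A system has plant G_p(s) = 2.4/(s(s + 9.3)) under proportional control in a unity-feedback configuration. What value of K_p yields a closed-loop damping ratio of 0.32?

Closed-loop characteristic equation: s² + 9.3s + K_p·2.4 = 0.
So ω_n = √(2.4K_p) and 2ζω_n = 9.3, giving ζ = 9.3/(2√(2.4K_p)).
Setting ζ = 0.32: √(2.4K_p) = 9.3/(2·0.32) = 14.53, so K_p = 211.2/2.4 = 88.

K_p = 88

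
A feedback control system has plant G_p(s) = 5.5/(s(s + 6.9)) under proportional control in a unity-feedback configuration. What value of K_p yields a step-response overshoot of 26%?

From %OS = 100·exp(−πζ/√(1−ζ²)) = 26%, ζ = −ln(0.26)/√(π²+ln²(0.26)) = 0.3941.
Characteristic equation s² + 6.9s + 5.5K_p = 0 gives ζ = 6.9/(2√(5.5K_p)).
Setting ζ = 0.3941: √(5.5K_p) = 6.9/(2·0.3941) = 8.754, so K_p = 76.64/5.5 = 13.9.

K_p = 13.9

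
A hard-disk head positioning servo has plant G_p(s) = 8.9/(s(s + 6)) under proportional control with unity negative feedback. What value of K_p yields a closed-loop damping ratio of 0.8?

Closed-loop characteristic equation: s² + 6s + K_p·8.9 = 0.
So ω_n = √(8.9K_p) and 2ζω_n = 6, giving ζ = 6/(2√(8.9K_p)).
Setting ζ = 0.8: √(8.9K_p) = 6/(2·0.8) = 3.75, so K_p = 14.06/8.9 = 1.58.

K_p = 1.58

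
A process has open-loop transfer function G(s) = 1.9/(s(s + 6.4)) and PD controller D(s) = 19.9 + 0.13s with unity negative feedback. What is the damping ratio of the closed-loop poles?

ζ = 0.54

Forward path: (19.9 + 0.13s)·1.9/(s(s+6.4)). The closed-loop characteristic equation is s² + (6.4 + 1.9·0.13)s + 1.9·19.9 = 0.
That is s² + 6.647s + 37.81 = 0, so ω_n = 6.149 rad/s and ζ = 6.647/(2·6.149) = 0.5405.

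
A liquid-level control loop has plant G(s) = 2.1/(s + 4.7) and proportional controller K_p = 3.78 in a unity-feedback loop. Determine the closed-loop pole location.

s = -12.64

Closed-loop transfer function: T(s) = K_p·G(s)/(1 + K_p·G(s)) = 7.938/(s + 4.7 + 7.938) = 7.938/(s + 12.64).
The closed-loop pole is at s = −12.64.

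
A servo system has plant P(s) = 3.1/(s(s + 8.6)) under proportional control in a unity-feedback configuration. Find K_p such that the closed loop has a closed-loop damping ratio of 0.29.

K_p = 70.9

Closed-loop characteristic equation: s² + 8.6s + K_p·3.1 = 0.
So ω_n = √(3.1K_p) and 2ζω_n = 8.6, giving ζ = 8.6/(2√(3.1K_p)).
Setting ζ = 0.29: √(3.1K_p) = 8.6/(2·0.29) = 14.83, so K_p = 219.9/3.1 = 70.9.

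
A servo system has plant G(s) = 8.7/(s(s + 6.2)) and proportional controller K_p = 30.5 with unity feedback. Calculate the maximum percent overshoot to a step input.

54.4%

The closed-loop denominator s² + 6.2s + 265.3 gives ω_n = √265.3 = 16.29 and ζ = 6.2/(2ω_n) = 0.1903.
%OS = 100·exp(−πζ/√(1−ζ²)) = 100·exp(−π·0.1903/√0.9638) = 54.4%.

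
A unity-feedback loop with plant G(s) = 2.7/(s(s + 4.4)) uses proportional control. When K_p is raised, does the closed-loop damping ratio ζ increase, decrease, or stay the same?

decrease

ζ = 4.4/(2√(2.7K_p)); increasing K_p raises the denominator, so ζ falls.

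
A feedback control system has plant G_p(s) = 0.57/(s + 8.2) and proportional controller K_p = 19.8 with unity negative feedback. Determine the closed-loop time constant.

Closed-loop transfer function: T(s) = K_p·G_p(s)/(1 + K_p·G_p(s)) = 11.29/(s + 8.2 + 11.29) = 11.29/(s + 19.49).
Time constant τ = 1/19.49 = 0.0513 s.

τ = 0.0513 s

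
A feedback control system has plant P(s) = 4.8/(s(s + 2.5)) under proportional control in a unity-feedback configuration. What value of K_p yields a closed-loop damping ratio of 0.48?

K_p = 1.41

Closed-loop characteristic equation: s² + 2.5s + K_p·4.8 = 0.
So ω_n = √(4.8K_p) and 2ζω_n = 2.5, giving ζ = 2.5/(2√(4.8K_p)).
Setting ζ = 0.48: √(4.8K_p) = 2.5/(2·0.48) = 2.604, so K_p = 6.782/4.8 = 1.41.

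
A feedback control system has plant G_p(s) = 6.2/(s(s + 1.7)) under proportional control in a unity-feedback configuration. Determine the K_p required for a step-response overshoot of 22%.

K_p = 0.618

From %OS = 100·exp(−πζ/√(1−ζ²)) = 22%, ζ = −ln(0.22)/√(π²+ln²(0.22)) = 0.4342.
Characteristic equation s² + 1.7s + 6.2K_p = 0 gives ζ = 1.7/(2√(6.2K_p)).
Setting ζ = 0.4342: √(6.2K_p) = 1.7/(2·0.4342) = 1.958, so K_p = 3.833/6.2 = 0.618.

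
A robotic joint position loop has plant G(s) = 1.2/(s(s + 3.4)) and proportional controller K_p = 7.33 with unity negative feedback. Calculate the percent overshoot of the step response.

From 1 + K_pG(s) = 0: s² + 3.4s + 8.796 = 0 ⇒ ω_n = 2.966, ζ = 0.5732.
%OS = 100·exp(−πζ/√(1−ζ²)) = 100·exp(−π·0.5732/√0.6714) = 11.1%.

11.1%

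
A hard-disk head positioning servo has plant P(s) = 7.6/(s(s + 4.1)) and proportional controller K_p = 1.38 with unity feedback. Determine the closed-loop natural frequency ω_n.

ω_n = 3.24 rad/s

The closed-loop denominator is s(s+4.1) + 1.38·7.6 = s² + 4.1s + 10.49.
So ω_n² = 10.49 ⇒ ω_n = 3.239 rad/s, and ζ = 4.1/(2ω_n) = 0.633.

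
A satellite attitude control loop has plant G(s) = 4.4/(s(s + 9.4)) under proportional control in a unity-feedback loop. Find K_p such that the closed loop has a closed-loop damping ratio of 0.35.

Closed-loop characteristic equation: s² + 9.4s + K_p·4.4 = 0.
So ω_n = √(4.4K_p) and 2ζω_n = 9.4, giving ζ = 9.4/(2√(4.4K_p)).
Setting ζ = 0.35: √(4.4K_p) = 9.4/(2·0.35) = 13.43, so K_p = 180.3/4.4 = 41.

K_p = 41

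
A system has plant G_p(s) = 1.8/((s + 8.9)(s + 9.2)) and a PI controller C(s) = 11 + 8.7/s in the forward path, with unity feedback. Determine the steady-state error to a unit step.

The open loop C(s)G_p(s) has a pole at the origin (type 1), so the static position error constant is infinite and e_ss = 1/(1+∞) = 0.

0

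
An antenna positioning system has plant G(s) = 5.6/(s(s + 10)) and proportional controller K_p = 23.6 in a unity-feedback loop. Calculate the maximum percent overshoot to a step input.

21.9%

The closed-loop denominator s² + 10s + 132.2 gives ω_n = √132.2 = 11.5 and ζ = 10/(2ω_n) = 0.4349.
%OS = 100·exp(−πζ/√(1−ζ²)) = 100·exp(−π·0.4349/√0.8108) = 21.9%.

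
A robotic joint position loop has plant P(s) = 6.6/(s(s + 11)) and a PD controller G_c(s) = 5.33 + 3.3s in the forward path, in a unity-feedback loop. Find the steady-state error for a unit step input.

0

The open loop G_c(s)P(s) has a pole at the origin (type 1), so the static position error constant is infinite and e_ss = 1/(1+∞) = 0.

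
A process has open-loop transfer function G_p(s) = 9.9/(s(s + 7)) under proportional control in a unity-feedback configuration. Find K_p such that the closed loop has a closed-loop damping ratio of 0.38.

Closed-loop characteristic equation: s² + 7s + K_p·9.9 = 0.
So ω_n = √(9.9K_p) and 2ζω_n = 7, giving ζ = 7/(2√(9.9K_p)).
Setting ζ = 0.38: √(9.9K_p) = 7/(2·0.38) = 9.211, so K_p = 84.83/9.9 = 8.57.

K_p = 8.57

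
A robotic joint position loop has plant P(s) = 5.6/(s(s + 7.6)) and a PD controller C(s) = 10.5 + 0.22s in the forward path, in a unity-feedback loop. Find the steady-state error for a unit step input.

The open loop C(s)P(s) has a pole at the origin (type 1), so the static position error constant is infinite and e_ss = 1/(1+∞) = 0.

0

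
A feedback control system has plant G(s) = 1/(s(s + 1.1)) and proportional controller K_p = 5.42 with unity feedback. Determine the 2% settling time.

From 1 + K_pG(s) = 0: s² + 1.1s + 5.42 = 0 ⇒ ω_n = 2.328, ζ = 0.2362.
2% settling time T_s ≈ 4/(ζω_n) = 4/0.55 = 7.27 s.

T_s ≈ 7.27 s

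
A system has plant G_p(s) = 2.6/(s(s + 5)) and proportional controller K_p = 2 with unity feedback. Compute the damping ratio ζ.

ζ = 1.1

1 + K_p·G_p(s) = 0 gives s² + 5s + 5.2 = 0.
Matching s² + 2ζω_n s + ω_n²: ω_n = √5.2 = 2.28 rad/s and 2ζω_n = 5, so ζ = 5/(2·2.28) = 1.1.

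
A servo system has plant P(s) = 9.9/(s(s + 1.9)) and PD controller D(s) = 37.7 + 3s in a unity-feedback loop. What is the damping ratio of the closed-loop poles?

Forward path: (37.7 + 3s)·9.9/(s(s+1.9)). The closed-loop characteristic equation is s² + (1.9 + 9.9·3)s + 9.9·37.7 = 0.
That is s² + 31.6s + 373.2 = 0, so ω_n = 19.32 rad/s and ζ = 31.6/(2·19.32) = 0.8178.

ζ = 0.818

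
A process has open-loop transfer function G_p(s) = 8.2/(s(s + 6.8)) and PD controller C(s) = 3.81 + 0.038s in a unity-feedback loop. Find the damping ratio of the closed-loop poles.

ζ = 0.636

Forward path: (3.81 + 0.038s)·8.2/(s(s+6.8)). The closed-loop characteristic equation is s² + (6.8 + 8.2·0.038)s + 8.2·3.81 = 0.
That is s² + 7.112s + 31.24 = 0, so ω_n = 5.589 rad/s and ζ = 7.112/(2·5.589) = 0.6362.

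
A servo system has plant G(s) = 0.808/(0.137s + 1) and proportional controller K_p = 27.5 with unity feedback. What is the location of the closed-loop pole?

s = -169.5

Closed loop: T(s) = K_p·G/(1+K_p·G) = 22.22/(0.137s + 1 + 22.22), with pole at s = −(1 + 22.22)/0.137 = −169.5.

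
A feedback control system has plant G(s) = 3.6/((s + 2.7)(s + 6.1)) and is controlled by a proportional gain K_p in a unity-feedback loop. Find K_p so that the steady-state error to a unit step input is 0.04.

The loop is type 0, so e_ss(step) = 1/(1 + K_pos) with K_pos = K_p·G(0).
G(0) = 0.2186. Require 1/(1 + K_p·0.2186) = 0.04, so 1 + 0.2186·K_p = 25.
K_p = (25 − 1)/0.2186 = 110.

K_p = 110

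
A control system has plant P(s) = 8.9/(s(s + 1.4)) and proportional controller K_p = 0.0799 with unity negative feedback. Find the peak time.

From 1 + K_pP(s) = 0: s² + 1.4s + 0.7111 = 0 ⇒ ω_n = 0.8433, ζ = 0.8301.
Damped frequency ω_d = ω_n√(1−ζ²) = 0.4702 rad/s, so peak time T_p = π/ω_d = 6.68 s.

T_p = 6.68 s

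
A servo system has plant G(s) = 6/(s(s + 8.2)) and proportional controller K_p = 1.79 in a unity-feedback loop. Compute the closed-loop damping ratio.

The closed-loop denominator is s(s+8.2) + 1.79·6 = s² + 8.2s + 10.74.
Matching s² + 2ζω_n s + ω_n²: ω_n = √10.74 = 3.277 rad/s and 2ζω_n = 8.2, so ζ = 8.2/(2·3.277) = 1.25.

ζ = 1.25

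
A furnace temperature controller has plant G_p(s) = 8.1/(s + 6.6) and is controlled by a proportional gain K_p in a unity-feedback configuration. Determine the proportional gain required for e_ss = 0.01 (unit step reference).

Steady-state error for a unit step on this type-0 loop is 1/(1 + K_p·G_p(0)).
G_p(0) = 1.227. Require 1/(1 + K_p·1.227) = 0.01, so 1 + 1.227·K_p = 100.
K_p = (100 − 1)/1.227 = 80.7.

K_p = 80.7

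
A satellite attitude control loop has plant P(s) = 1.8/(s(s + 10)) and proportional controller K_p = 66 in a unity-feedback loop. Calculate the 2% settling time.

The closed-loop denominator s² + 10s + 118.8 gives ω_n = √118.8 = 10.9 and ζ = 10/(2ω_n) = 0.4587.
2% settling time T_s ≈ 4/(ζω_n) = 4/5 = 0.8 s.

T_s ≈ 0.8 s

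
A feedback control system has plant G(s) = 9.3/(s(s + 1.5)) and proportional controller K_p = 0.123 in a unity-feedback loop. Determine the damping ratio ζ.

The closed-loop denominator is s(s+1.5) + 0.123·9.3 = s² + 1.5s + 1.144.
Matching s² + 2ζω_n s + ω_n²: ω_n = √1.144 = 1.07 rad/s and 2ζω_n = 1.5, so ζ = 1.5/(2·1.07) = 0.701.

ζ = 0.701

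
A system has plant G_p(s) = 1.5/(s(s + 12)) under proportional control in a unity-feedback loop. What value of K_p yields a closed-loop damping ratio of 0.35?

Closed-loop characteristic equation: s² + 12s + K_p·1.5 = 0.
So ω_n = √(1.5K_p) and 2ζω_n = 12, giving ζ = 12/(2√(1.5K_p)).
Setting ζ = 0.35: √(1.5K_p) = 12/(2·0.35) = 17.14, so K_p = 293.9/1.5 = 196.

K_p = 196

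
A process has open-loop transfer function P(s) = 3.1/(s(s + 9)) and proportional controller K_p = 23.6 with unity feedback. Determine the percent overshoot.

14.3%

The closed-loop denominator s² + 9s + 73.16 gives ω_n = √73.16 = 8.553 and ζ = 9/(2ω_n) = 0.5261.
%OS = 100·exp(−πζ/√(1−ζ²)) = 100·exp(−π·0.5261/√0.7232) = 14.3%.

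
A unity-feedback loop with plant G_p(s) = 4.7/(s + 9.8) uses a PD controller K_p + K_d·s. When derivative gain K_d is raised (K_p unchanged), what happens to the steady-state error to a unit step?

unchanged

At s = 0 the derivative term contributes nothing: C(0) = K_p regardless of K_d, so K_pos = K_p·G_p(0) and e_ss are unchanged.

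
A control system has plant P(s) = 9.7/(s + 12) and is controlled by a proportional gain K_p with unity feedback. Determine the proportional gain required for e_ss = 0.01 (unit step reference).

K_p = 122

For a type-0 loop with proportional control, e_ss = 1/(1 + K_p·P(0)).
P(0) = 0.8083. Require 1/(1 + K_p·0.8083) = 0.01, so 1 + 0.8083·K_p = 100.
K_p = (100 − 1)/0.8083 = 122.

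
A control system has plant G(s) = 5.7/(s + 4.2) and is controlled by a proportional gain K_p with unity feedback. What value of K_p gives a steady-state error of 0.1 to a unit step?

Steady-state error for a unit step on this type-0 loop is 1/(1 + K_p·G(0)).
G(0) = 1.357. Require 1/(1 + K_p·1.357) = 0.1, so 1 + 1.357·K_p = 10.
K_p = (10 − 1)/1.357 = 6.63.

K_p = 6.63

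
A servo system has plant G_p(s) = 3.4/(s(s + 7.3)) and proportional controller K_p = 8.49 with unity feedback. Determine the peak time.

T_p = 0.797 s

From 1 + K_pG_p(s) = 0: s² + 7.3s + 28.87 = 0 ⇒ ω_n = 5.373, ζ = 0.6794.
Damped frequency ω_d = ω_n√(1−ζ²) = 3.943 rad/s, so peak time T_p = π/ω_d = 0.797 s.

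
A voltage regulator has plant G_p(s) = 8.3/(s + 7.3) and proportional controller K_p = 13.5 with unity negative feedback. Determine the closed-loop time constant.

τ = 0.00838 s

Closed-loop transfer function: T(s) = K_p·G_p(s)/(1 + K_p·G_p(s)) = 112.1/(s + 7.3 + 112.1) = 112.1/(s + 119.4).
Time constant τ = 1/119.4 = 0.00838 s.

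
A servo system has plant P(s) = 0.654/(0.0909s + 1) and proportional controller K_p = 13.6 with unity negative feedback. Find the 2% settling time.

Closed loop: T(s) = K_p·P/(1+K_p·P) = 8.894/(0.0909s + 1 + 8.894), with pole at s = −(1 + 8.894)/0.0909 = −108.8.
τ = 1/108.8 = 0.009187 s, so 2% settling time ≈ 4τ = 0.0367 s.

T_s ≈ 0.0367 s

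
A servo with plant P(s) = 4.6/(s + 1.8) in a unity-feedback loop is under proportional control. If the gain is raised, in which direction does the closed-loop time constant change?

The closed-loop bandwidth 1.8+K_p·4.6 grows with K_p, so τ shrinks.

decrease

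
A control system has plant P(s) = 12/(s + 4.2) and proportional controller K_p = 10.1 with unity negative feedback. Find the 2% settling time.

T_s ≈ 0.0319 s

Closed-loop transfer function: T(s) = K_p·P(s)/(1 + K_p·P(s)) = 121.2/(s + 4.2 + 121.2) = 121.2/(s + 125.4).
Time constant τ = 1/125.4 = 0.007974 s, so the 2% settling time is about 4τ = 0.0319 s.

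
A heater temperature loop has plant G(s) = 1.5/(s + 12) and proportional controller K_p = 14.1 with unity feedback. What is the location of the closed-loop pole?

Closed-loop transfer function: T(s) = K_p·G(s)/(1 + K_p·G(s)) = 21.15/(s + 12 + 21.15) = 21.15/(s + 33.15).
The closed-loop pole is at s = −33.15.

s = -33.15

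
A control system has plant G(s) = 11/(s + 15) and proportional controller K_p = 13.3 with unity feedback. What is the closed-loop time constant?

τ = 0.0062 s

Closed-loop transfer function: T(s) = K_p·G(s)/(1 + K_p·G(s)) = 146.3/(s + 15 + 146.3) = 146.3/(s + 161.3).
Time constant τ = 1/161.3 = 0.0062 s.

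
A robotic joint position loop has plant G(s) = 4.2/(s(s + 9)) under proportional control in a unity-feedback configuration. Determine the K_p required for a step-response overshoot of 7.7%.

From %OS = 100·exp(−πζ/√(1−ζ²)) = 7.7%, ζ = −ln(0.077)/√(π²+ln²(0.077)) = 0.6323.
Characteristic equation s² + 9s + 4.2K_p = 0 gives ζ = 9/(2√(4.2K_p)).
Setting ζ = 0.6323: √(4.2K_p) = 9/(2·0.6323) = 7.117, so K_p = 50.65/4.2 = 12.1.

K_p = 12.1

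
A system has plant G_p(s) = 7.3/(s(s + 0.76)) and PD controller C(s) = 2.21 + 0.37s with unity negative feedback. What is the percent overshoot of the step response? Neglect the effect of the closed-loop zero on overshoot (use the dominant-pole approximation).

22.3%

Forward path: (2.21 + 0.37s)·7.3/(s(s+0.76)). The closed-loop characteristic equation is s² + (0.76 + 7.3·0.37)s + 7.3·2.21 = 0.
That is s² + 3.461s + 16.13 = 0, so ω_n = 4.017 rad/s and ζ = 3.461/(2·4.017) = 0.4308.
%OS = 100·exp(−πζ/√(1−ζ²)) = 22.3%.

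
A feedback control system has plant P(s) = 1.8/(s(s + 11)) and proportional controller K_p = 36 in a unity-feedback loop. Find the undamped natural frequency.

The closed-loop denominator is s(s+11) + 36·1.8 = s² + 11s + 64.8.
So ω_n² = 64.8 ⇒ ω_n = 8.05 rad/s, and ζ = 11/(2ω_n) = 0.683.

ω_n = 8.05 rad/s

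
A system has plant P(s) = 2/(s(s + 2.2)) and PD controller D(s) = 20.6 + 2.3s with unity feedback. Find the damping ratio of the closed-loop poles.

Forward path: (20.6 + 2.3s)·2/(s(s+2.2)). The closed-loop characteristic equation is s² + (2.2 + 2·2.3)s + 2·20.6 = 0.
That is s² + 6.8s + 41.2 = 0, so ω_n = 6.419 rad/s and ζ = 6.8/(2·6.419) = 0.5297.

ζ = 0.53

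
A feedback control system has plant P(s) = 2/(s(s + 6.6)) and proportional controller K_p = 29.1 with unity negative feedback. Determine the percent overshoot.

22.2%

The closed-loop denominator s² + 6.6s + 58.2 gives ω_n = √58.2 = 7.629 and ζ = 6.6/(2ω_n) = 0.4326.
%OS = 100·exp(−πζ/√(1−ζ²)) = 100·exp(−π·0.4326/√0.8129) = 22.2%.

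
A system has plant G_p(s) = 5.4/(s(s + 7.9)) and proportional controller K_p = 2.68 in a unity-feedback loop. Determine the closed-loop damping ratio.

ζ = 1.04

With unity feedback the closed-loop characteristic equation is s² + 7.9s + 2.68·5.4 = s² + 7.9s + 14.47 = 0.
Matching s² + 2ζω_n s + ω_n²: ω_n = √14.47 = 3.804 rad/s and 2ζω_n = 7.9, so ζ = 7.9/(2·3.804) = 1.04.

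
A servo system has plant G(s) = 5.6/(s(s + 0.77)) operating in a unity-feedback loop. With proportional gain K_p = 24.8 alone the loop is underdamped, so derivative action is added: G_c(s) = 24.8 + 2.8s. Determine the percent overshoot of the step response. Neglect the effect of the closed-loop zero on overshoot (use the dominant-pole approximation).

Forward path: (24.8 + 2.8s)·5.6/(s(s+0.77)). The closed-loop characteristic equation is s² + (0.77 + 5.6·2.8)s + 5.6·24.8 = 0.
That is s² + 16.45s + 138.9 = 0, so ω_n = 11.78 rad/s and ζ = 16.45/(2·11.78) = 0.6979.
%OS = 100·exp(−πζ/√(1−ζ²)) = 4.68%.

4.68%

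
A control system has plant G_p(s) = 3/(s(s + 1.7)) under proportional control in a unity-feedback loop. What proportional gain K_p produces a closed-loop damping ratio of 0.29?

Closed-loop characteristic equation: s² + 1.7s + K_p·3 = 0.
So ω_n = √(3K_p) and 2ζω_n = 1.7, giving ζ = 1.7/(2√(3K_p)).
Setting ζ = 0.29: √(3K_p) = 1.7/(2·0.29) = 2.931, so K_p = 8.591/3 = 2.86.

K_p = 2.86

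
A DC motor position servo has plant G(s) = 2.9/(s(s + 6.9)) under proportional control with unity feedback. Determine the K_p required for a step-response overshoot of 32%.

From %OS = 100·exp(−πζ/√(1−ζ²)) = 32%, ζ = −ln(0.32)/√(π²+ln²(0.32)) = 0.341.
Characteristic equation s² + 6.9s + 2.9K_p = 0 gives ζ = 6.9/(2√(2.9K_p)).
Setting ζ = 0.341: √(2.9K_p) = 6.9/(2·0.341) = 10.12, so K_p = 102.4/2.9 = 35.3.

K_p = 35.3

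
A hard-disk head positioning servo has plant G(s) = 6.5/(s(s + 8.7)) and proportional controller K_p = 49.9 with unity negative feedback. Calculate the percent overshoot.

45.8%

From 1 + K_pG(s) = 0: s² + 8.7s + 324.3 = 0 ⇒ ω_n = 18.01, ζ = 0.2415.
%OS = 100·exp(−πζ/√(1−ζ²)) = 100·exp(−π·0.2415/√0.9417) = 45.8%.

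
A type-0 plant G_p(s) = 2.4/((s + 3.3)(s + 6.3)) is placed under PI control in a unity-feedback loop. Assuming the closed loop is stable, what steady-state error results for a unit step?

The PI controller's integrator makes the forward path type 1, so e_ss to a step is zero.

0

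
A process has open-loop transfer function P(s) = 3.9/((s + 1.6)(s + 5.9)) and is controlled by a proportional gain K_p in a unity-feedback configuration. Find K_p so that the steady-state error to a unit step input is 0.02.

Steady-state error for a unit step on this type-0 loop is 1/(1 + K_p·P(0)).
P(0) = 0.4131. Require 1/(1 + K_p·0.4131) = 0.02, so 1 + 0.4131·K_p = 50.
K_p = (50 − 1)/0.4131 = 119.

K_p = 119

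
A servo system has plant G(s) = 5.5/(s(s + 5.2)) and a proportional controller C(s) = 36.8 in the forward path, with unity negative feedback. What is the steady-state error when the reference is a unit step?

0

The open loop C(s)G(s) has a pole at the origin (type 1), so the static position error constant is infinite and e_ss = 1/(1+∞) = 0.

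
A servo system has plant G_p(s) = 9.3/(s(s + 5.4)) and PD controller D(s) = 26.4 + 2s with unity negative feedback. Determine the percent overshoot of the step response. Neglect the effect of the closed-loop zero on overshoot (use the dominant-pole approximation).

2.37%

Forward path: (26.4 + 2s)·9.3/(s(s+5.4)). The closed-loop characteristic equation is s² + (5.4 + 9.3·2)s + 9.3·26.4 = 0.
That is s² + 24s + 245.5 = 0, so ω_n = 15.67 rad/s and ζ = 24/(2·15.67) = 0.7658.
%OS = 100·exp(−πζ/√(1−ζ²)) = 2.37%.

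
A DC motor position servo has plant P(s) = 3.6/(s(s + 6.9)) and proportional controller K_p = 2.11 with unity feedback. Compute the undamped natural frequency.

ω_n = 2.76 rad/s

1 + K_p·P(s) = 0 gives s² + 6.9s + 7.596 = 0.
Matching s² + 2ζω_n s + ω_n²: ω_n = √7.596 = 2.756 rad/s and 2ζω_n = 6.9, so ζ = 6.9/(2·2.756) = 1.25.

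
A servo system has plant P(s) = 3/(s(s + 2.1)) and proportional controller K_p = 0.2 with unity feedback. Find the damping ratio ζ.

The closed-loop denominator is s(s+2.1) + 0.2·3 = s² + 2.1s + 0.6.
Matching s² + 2ζω_n s + ω_n²: ω_n = √0.6 = 0.7746 rad/s and 2ζω_n = 2.1, so ζ = 2.1/(2·0.7746) = 1.36.

ζ = 1.36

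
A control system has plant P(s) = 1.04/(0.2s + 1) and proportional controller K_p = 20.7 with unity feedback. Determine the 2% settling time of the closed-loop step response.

Closed loop: T(s) = K_p·P/(1+K_p·P) = 21.53/(0.2s + 1 + 21.53), with pole at s = −(1 + 21.53)/0.2 = −112.6.
τ = 1/112.6 = 0.008878 s, so 2% settling time ≈ 4τ = 0.0355 s.

T_s ≈ 0.0355 s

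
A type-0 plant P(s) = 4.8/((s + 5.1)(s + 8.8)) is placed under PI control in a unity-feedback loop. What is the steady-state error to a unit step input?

The PI controller's integrator makes the forward path type 1, so e_ss to a step is zero.

0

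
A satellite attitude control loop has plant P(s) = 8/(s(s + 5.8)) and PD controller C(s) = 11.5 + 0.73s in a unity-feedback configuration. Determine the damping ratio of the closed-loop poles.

ζ = 0.607

Forward path: (11.5 + 0.73s)·8/(s(s+5.8)). The closed-loop characteristic equation is s² + (5.8 + 8·0.73)s + 8·11.5 = 0.
That is s² + 11.64s + 92 = 0, so ω_n = 9.592 rad/s and ζ = 11.64/(2·9.592) = 0.6068.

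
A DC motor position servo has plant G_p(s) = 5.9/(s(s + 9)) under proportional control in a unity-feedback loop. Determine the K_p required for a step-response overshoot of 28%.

K_p = 24.3

From %OS = 100·exp(−πζ/√(1−ζ²)) = 28%, ζ = −ln(0.28)/√(π²+ln²(0.28)) = 0.3755.
Characteristic equation s² + 9s + 5.9K_p = 0 gives ζ = 9/(2√(5.9K_p)).
Setting ζ = 0.3755: √(5.9K_p) = 9/(2·0.3755) = 11.98, so K_p = 143.6/5.9 = 24.3.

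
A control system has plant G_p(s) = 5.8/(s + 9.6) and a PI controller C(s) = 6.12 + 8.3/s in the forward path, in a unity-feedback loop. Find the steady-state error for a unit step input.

0

The open loop C(s)G_p(s) has a pole at the origin (type 1), so the static position error constant is infinite and e_ss = 1/(1+∞) = 0.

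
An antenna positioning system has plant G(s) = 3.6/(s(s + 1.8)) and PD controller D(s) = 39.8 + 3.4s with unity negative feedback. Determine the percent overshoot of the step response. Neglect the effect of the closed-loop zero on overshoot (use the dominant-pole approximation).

Forward path: (39.8 + 3.4s)·3.6/(s(s+1.8)). The closed-loop characteristic equation is s² + (1.8 + 3.6·3.4)s + 3.6·39.8 = 0.
That is s² + 14.04s + 143.3 = 0, so ω_n = 11.97 rad/s and ζ = 14.04/(2·11.97) = 0.5865.
%OS = 100·exp(−πζ/√(1−ζ²)) = 10.3%.

10.3%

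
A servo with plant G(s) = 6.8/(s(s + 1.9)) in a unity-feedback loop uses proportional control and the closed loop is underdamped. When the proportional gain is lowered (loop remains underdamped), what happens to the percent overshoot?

ζ = 1.9/(2√(6.8K_p)) rises as K_p falls; higher damping means less overshoot.

decrease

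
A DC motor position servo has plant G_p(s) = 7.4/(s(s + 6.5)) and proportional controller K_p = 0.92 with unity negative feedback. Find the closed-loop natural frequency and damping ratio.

ω_n = 2.61 rad/s, ζ = 1.25

With unity feedback the closed-loop characteristic equation is s² + 6.5s + 0.92·7.4 = s² + 6.5s + 6.808 = 0.
Matching s² + 2ζω_n s + ω_n²: ω_n = √6.808 = 2.609 rad/s and 2ζω_n = 6.5, so ζ = 6.5/(2·2.609) = 1.25.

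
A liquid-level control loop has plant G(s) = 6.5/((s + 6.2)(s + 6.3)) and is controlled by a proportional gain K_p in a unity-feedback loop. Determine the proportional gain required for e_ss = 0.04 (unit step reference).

K_p = 144

The loop is type 0, so e_ss(step) = 1/(1 + K_pos) with K_pos = K_p·G(0).
G(0) = 0.1664. Require 1/(1 + K_p·0.1664) = 0.04, so 1 + 0.1664·K_p = 25.
K_p = (25 − 1)/0.1664 = 144.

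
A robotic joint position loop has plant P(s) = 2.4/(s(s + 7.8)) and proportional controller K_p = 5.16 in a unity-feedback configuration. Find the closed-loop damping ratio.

The closed-loop denominator is s(s+7.8) + 5.16·2.4 = s² + 7.8s + 12.38.
Matching s² + 2ζω_n s + ω_n²: ω_n = √12.38 = 3.519 rad/s and 2ζω_n = 7.8, so ζ = 7.8/(2·3.519) = 1.11.

ζ = 1.11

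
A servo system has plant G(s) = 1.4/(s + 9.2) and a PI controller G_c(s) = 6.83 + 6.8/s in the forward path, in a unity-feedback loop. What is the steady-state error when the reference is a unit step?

The open loop G_c(s)G(s) has a pole at the origin (type 1), so the static position error constant is infinite and e_ss = 1/(1+∞) = 0.

0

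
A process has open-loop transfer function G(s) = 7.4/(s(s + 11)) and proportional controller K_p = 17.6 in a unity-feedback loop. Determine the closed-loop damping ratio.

ζ = 0.482

The closed-loop denominator is s(s+11) + 17.6·7.4 = s² + 11s + 130.2.
Matching s² + 2ζω_n s + ω_n²: ω_n = √130.2 = 11.41 rad/s and 2ζω_n = 11, so ζ = 11/(2·11.41) = 0.482.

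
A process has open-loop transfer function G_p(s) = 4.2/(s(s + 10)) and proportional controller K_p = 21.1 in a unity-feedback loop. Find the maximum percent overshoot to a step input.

From 1 + K_pG_p(s) = 0: s² + 10s + 88.62 = 0 ⇒ ω_n = 9.414, ζ = 0.5311.
%OS = 100·exp(−πζ/√(1−ζ²)) = 100·exp(−π·0.5311/√0.7179) = 14%.

14%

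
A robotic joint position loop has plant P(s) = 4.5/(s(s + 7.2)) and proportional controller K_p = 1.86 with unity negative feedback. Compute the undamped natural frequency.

ω_n = 2.89 rad/s

The closed-loop denominator is s(s+7.2) + 1.86·4.5 = s² + 7.2s + 8.37.
Matching s² + 2ζω_n s + ω_n²: ω_n = √8.37 = 2.893 rad/s and 2ζω_n = 7.2, so ζ = 7.2/(2·2.893) = 1.24.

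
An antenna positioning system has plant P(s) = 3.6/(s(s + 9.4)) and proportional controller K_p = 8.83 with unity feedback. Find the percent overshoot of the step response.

Closed-loop characteristic equation: s² + 9.4s + 31.79 = 0, so ω_n = 5.638 rad/s and ζ = 9.4/(2·5.638) = 0.8336.
%OS = 100·exp(−πζ/√(1−ζ²)) = 100·exp(−π·0.8336/√0.3051) = 0.873%.

0.873%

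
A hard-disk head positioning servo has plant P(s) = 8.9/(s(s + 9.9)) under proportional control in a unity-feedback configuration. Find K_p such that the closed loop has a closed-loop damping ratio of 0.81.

Closed-loop characteristic equation: s² + 9.9s + K_p·8.9 = 0.
So ω_n = √(8.9K_p) and 2ζω_n = 9.9, giving ζ = 9.9/(2√(8.9K_p)).
Setting ζ = 0.81: √(8.9K_p) = 9.9/(2·0.81) = 6.111, so K_p = 37.35/8.9 = 4.2.

K_p = 4.2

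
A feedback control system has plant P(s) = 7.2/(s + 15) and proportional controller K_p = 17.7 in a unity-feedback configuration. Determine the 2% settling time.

T_s ≈ 0.0281 s

Closed-loop transfer function: T(s) = K_p·P(s)/(1 + K_p·P(s)) = 127.4/(s + 15 + 127.4) = 127.4/(s + 142.4).
Time constant τ = 1/142.4 = 0.00702 s, so the 2% settling time is about 4τ = 0.0281 s.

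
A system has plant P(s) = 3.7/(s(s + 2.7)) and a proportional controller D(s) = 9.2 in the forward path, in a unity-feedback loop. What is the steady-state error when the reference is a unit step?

The open loop D(s)P(s) has a pole at the origin (type 1), so the static position error constant is infinite and e_ss = 1/(1+∞) = 0.

0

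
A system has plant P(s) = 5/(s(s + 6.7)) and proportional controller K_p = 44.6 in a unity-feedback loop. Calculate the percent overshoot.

From 1 + K_pP(s) = 0: s² + 6.7s + 223 = 0 ⇒ ω_n = 14.93, ζ = 0.2243.
%OS = 100·exp(−πζ/√(1−ζ²)) = 100·exp(−π·0.2243/√0.9497) = 48.5%.

48.5%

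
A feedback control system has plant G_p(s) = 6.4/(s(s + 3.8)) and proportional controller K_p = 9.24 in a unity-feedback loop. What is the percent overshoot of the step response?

From 1 + K_pG_p(s) = 0: s² + 3.8s + 59.14 = 0 ⇒ ω_n = 7.69, ζ = 0.2471.
%OS = 100·exp(−πζ/√(1−ζ²)) = 100·exp(−π·0.2471/√0.939) = 44.9%.

44.9%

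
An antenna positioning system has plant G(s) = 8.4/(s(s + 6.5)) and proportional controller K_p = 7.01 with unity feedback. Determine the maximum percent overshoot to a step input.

The closed-loop denominator s² + 6.5s + 58.88 gives ω_n = √58.88 = 7.674 and ζ = 6.5/(2ω_n) = 0.4235.
%OS = 100·exp(−πζ/√(1−ζ²)) = 100·exp(−π·0.4235/√0.8206) = 23%.

23%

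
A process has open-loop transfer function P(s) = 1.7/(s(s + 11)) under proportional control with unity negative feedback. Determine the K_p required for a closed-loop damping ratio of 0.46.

K_p = 84.1

Closed-loop characteristic equation: s² + 11s + K_p·1.7 = 0.
So ω_n = √(1.7K_p) and 2ζω_n = 11, giving ζ = 11/(2√(1.7K_p)).
Setting ζ = 0.46: √(1.7K_p) = 11/(2·0.46) = 11.96, so K_p = 143/1.7 = 84.1.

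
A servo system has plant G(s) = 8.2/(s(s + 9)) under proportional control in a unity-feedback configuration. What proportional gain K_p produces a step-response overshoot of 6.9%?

K_p = 5.88

From %OS = 100·exp(−πζ/√(1−ζ²)) = 6.9%, ζ = −ln(0.069)/√(π²+ln²(0.069)) = 0.6481.
Characteristic equation s² + 9s + 8.2K_p = 0 gives ζ = 9/(2√(8.2K_p)).
Setting ζ = 0.6481: √(8.2K_p) = 9/(2·0.6481) = 6.943, so K_p = 48.21/8.2 = 5.88.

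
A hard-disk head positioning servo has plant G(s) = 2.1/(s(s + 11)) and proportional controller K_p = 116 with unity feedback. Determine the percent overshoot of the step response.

30.6%

From 1 + K_pG(s) = 0: s² + 11s + 243.6 = 0 ⇒ ω_n = 15.61, ζ = 0.3524.
%OS = 100·exp(−πζ/√(1−ζ²)) = 100·exp(−π·0.3524/√0.8758) = 30.6%.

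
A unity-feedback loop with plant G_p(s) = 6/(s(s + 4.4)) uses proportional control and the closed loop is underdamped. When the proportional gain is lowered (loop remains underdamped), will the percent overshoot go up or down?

ζ = 4.4/(2√(6K_p)) rises as K_p falls; higher damping means less overshoot.

decrease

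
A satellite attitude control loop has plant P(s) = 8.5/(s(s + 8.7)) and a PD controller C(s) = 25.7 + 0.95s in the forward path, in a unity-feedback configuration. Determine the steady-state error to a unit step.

The open loop C(s)P(s) has a pole at the origin (type 1), so the static position error constant is infinite and e_ss = 1/(1+∞) = 0.

0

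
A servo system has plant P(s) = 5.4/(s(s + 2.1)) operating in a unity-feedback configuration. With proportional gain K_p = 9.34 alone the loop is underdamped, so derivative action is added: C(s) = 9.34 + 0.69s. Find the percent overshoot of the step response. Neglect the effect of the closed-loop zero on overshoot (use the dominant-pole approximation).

24.3%

Forward path: (9.34 + 0.69s)·5.4/(s(s+2.1)). The closed-loop characteristic equation is s² + (2.1 + 5.4·0.69)s + 5.4·9.34 = 0.
That is s² + 5.826s + 50.44 = 0, so ω_n = 7.102 rad/s and ζ = 5.826/(2·7.102) = 0.4102.
%OS = 100·exp(−πζ/√(1−ζ²)) = 24.3%.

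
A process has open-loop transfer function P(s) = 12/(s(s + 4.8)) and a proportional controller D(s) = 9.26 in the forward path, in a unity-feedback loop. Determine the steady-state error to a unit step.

0

The open loop D(s)P(s) has a pole at the origin (type 1), so the static position error constant is infinite and e_ss = 1/(1+∞) = 0.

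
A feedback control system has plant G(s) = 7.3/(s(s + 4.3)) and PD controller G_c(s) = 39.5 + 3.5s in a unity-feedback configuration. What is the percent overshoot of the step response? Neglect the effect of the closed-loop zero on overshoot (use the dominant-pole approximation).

Forward path: (39.5 + 3.5s)·7.3/(s(s+4.3)). The closed-loop characteristic equation is s² + (4.3 + 7.3·3.5)s + 7.3·39.5 = 0.
That is s² + 29.85s + 288.3 = 0, so ω_n = 16.98 rad/s and ζ = 29.85/(2·16.98) = 0.8789.
%OS = 100·exp(−πζ/√(1−ζ²)) = 0.306%.

0.306%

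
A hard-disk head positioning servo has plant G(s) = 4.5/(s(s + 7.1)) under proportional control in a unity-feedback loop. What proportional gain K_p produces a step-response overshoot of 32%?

K_p = 24.1

From %OS = 100·exp(−πζ/√(1−ζ²)) = 32%, ζ = −ln(0.32)/√(π²+ln²(0.32)) = 0.341.
Characteristic equation s² + 7.1s + 4.5K_p = 0 gives ζ = 7.1/(2√(4.5K_p)).
Setting ζ = 0.341: √(4.5K_p) = 7.1/(2·0.341) = 10.41, so K_p = 108.4/4.5 = 24.1.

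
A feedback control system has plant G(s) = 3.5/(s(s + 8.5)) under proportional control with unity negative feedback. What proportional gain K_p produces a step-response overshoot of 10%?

From %OS = 100·exp(−πζ/√(1−ζ²)) = 10%, ζ = −ln(0.1)/√(π²+ln²(0.1)) = 0.5912.
Characteristic equation s² + 8.5s + 3.5K_p = 0 gives ζ = 8.5/(2√(3.5K_p)).
Setting ζ = 0.5912: √(3.5K_p) = 8.5/(2·0.5912) = 7.189, so K_p = 51.69/3.5 = 14.8.

K_p = 14.8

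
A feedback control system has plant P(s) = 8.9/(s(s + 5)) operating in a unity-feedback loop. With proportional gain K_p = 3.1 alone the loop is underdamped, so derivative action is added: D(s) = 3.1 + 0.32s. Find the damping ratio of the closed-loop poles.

ζ = 0.747

Forward path: (3.1 + 0.32s)·8.9/(s(s+5)). The closed-loop characteristic equation is s² + (5 + 8.9·0.32)s + 8.9·3.1 = 0.
That is s² + 7.848s + 27.59 = 0, so ω_n = 5.253 rad/s and ζ = 7.848/(2·5.253) = 0.7471.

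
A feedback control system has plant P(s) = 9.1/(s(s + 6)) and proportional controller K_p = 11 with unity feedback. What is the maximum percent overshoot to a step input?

The closed-loop denominator s² + 6s + 100.1 gives ω_n = √100.1 = 10 and ζ = 6/(2ω_n) = 0.2999.
%OS = 100·exp(−πζ/√(1−ζ²)) = 100·exp(−π·0.2999/√0.9101) = 37.3%.

37.3%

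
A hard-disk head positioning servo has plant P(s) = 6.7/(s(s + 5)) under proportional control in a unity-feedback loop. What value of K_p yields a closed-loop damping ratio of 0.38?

Closed-loop characteristic equation: s² + 5s + K_p·6.7 = 0.
So ω_n = √(6.7K_p) and 2ζω_n = 5, giving ζ = 5/(2√(6.7K_p)).
Setting ζ = 0.38: √(6.7K_p) = 5/(2·0.38) = 6.579, so K_p = 43.28/6.7 = 6.46.

K_p = 6.46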